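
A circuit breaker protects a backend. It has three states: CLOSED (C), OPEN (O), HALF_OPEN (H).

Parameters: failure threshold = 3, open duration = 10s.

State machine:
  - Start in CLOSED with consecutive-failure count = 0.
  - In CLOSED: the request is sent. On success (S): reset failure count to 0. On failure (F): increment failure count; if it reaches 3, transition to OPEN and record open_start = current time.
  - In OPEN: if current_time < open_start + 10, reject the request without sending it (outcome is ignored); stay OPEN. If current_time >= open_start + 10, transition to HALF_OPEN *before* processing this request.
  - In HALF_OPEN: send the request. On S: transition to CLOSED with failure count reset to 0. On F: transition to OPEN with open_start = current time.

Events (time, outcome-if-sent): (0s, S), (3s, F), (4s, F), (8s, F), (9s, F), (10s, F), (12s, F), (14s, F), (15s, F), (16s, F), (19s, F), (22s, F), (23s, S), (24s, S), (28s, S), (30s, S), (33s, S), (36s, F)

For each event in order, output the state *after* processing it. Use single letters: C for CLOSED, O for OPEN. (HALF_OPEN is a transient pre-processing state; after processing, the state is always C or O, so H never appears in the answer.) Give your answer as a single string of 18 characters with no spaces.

State after each event:
  event#1 t=0s outcome=S: state=CLOSED
  event#2 t=3s outcome=F: state=CLOSED
  event#3 t=4s outcome=F: state=CLOSED
  event#4 t=8s outcome=F: state=OPEN
  event#5 t=9s outcome=F: state=OPEN
  event#6 t=10s outcome=F: state=OPEN
  event#7 t=12s outcome=F: state=OPEN
  event#8 t=14s outcome=F: state=OPEN
  event#9 t=15s outcome=F: state=OPEN
  event#10 t=16s outcome=F: state=OPEN
  event#11 t=19s outcome=F: state=OPEN
  event#12 t=22s outcome=F: state=OPEN
  event#13 t=23s outcome=S: state=OPEN
  event#14 t=24s outcome=S: state=OPEN
  event#15 t=28s outcome=S: state=OPEN
  event#16 t=30s outcome=S: state=CLOSED
  event#17 t=33s outcome=S: state=CLOSED
  event#18 t=36s outcome=F: state=CLOSED

Answer: CCCOOOOOOOOOOOOCCC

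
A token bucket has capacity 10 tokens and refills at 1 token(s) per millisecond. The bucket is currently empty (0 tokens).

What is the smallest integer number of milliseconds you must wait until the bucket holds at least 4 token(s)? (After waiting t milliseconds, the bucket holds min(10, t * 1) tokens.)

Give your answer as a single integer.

Answer: 4

Derivation:
Need t * 1 >= 4, so t >= 4/1.
Smallest integer t = ceil(4/1) = 4.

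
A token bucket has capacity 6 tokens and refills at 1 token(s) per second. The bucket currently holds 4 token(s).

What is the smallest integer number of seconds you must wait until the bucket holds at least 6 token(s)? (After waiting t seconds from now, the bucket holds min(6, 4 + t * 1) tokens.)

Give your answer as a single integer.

Answer: 2

Derivation:
Need 4 + t * 1 >= 6, so t >= 2/1.
Smallest integer t = ceil(2/1) = 2.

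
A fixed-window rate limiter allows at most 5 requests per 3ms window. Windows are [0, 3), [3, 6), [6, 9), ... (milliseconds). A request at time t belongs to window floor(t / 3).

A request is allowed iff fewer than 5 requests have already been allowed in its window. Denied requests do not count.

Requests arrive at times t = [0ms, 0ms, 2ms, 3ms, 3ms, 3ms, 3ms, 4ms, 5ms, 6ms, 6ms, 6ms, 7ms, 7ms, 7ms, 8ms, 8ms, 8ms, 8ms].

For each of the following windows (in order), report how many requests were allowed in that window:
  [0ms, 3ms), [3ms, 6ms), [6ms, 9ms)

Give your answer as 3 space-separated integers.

Processing requests:
  req#1 t=0ms (window 0): ALLOW
  req#2 t=0ms (window 0): ALLOW
  req#3 t=2ms (window 0): ALLOW
  req#4 t=3ms (window 1): ALLOW
  req#5 t=3ms (window 1): ALLOW
  req#6 t=3ms (window 1): ALLOW
  req#7 t=3ms (window 1): ALLOW
  req#8 t=4ms (window 1): ALLOW
  req#9 t=5ms (window 1): DENY
  req#10 t=6ms (window 2): ALLOW
  req#11 t=6ms (window 2): ALLOW
  req#12 t=6ms (window 2): ALLOW
  req#13 t=7ms (window 2): ALLOW
  req#14 t=7ms (window 2): ALLOW
  req#15 t=7ms (window 2): DENY
  req#16 t=8ms (window 2): DENY
  req#17 t=8ms (window 2): DENY
  req#18 t=8ms (window 2): DENY
  req#19 t=8ms (window 2): DENY

Allowed counts by window: 3 5 5

Answer: 3 5 5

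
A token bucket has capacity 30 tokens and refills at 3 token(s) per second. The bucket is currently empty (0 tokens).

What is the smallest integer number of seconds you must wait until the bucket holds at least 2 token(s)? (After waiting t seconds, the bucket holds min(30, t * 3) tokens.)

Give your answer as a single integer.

Need t * 3 >= 2, so t >= 2/3.
Smallest integer t = ceil(2/3) = 1.

Answer: 1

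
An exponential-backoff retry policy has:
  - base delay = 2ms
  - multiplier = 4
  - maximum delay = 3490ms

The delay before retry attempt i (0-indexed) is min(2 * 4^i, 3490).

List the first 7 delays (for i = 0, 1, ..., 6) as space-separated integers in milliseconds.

Computing each delay:
  i=0: min(2*4^0, 3490) = 2
  i=1: min(2*4^1, 3490) = 8
  i=2: min(2*4^2, 3490) = 32
  i=3: min(2*4^3, 3490) = 128
  i=4: min(2*4^4, 3490) = 512
  i=5: min(2*4^5, 3490) = 2048
  i=6: min(2*4^6, 3490) = 3490

Answer: 2 8 32 128 512 2048 3490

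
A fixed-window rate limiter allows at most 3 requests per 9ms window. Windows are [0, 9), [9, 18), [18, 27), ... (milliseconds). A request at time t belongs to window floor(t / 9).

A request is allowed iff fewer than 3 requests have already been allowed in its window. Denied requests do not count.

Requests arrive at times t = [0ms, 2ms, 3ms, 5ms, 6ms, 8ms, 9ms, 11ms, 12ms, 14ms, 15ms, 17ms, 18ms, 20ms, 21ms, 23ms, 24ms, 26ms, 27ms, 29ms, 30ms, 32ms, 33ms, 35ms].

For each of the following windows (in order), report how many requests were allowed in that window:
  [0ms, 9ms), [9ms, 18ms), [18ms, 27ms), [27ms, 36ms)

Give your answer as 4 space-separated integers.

Processing requests:
  req#1 t=0ms (window 0): ALLOW
  req#2 t=2ms (window 0): ALLOW
  req#3 t=3ms (window 0): ALLOW
  req#4 t=5ms (window 0): DENY
  req#5 t=6ms (window 0): DENY
  req#6 t=8ms (window 0): DENY
  req#7 t=9ms (window 1): ALLOW
  req#8 t=11ms (window 1): ALLOW
  req#9 t=12ms (window 1): ALLOW
  req#10 t=14ms (window 1): DENY
  req#11 t=15ms (window 1): DENY
  req#12 t=17ms (window 1): DENY
  req#13 t=18ms (window 2): ALLOW
  req#14 t=20ms (window 2): ALLOW
  req#15 t=21ms (window 2): ALLOW
  req#16 t=23ms (window 2): DENY
  req#17 t=24ms (window 2): DENY
  req#18 t=26ms (window 2): DENY
  req#19 t=27ms (window 3): ALLOW
  req#20 t=29ms (window 3): ALLOW
  req#21 t=30ms (window 3): ALLOW
  req#22 t=32ms (window 3): DENY
  req#23 t=33ms (window 3): DENY
  req#24 t=35ms (window 3): DENY

Allowed counts by window: 3 3 3 3

Answer: 3 3 3 3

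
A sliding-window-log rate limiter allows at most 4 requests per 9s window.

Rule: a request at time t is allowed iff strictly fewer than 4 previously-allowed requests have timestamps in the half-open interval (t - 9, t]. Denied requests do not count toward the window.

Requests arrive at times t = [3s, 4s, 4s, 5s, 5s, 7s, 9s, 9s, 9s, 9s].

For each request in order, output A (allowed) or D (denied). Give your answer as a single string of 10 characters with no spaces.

Answer: AAAADDDDDD

Derivation:
Tracking allowed requests in the window:
  req#1 t=3s: ALLOW
  req#2 t=4s: ALLOW
  req#3 t=4s: ALLOW
  req#4 t=5s: ALLOW
  req#5 t=5s: DENY
  req#6 t=7s: DENY
  req#7 t=9s: DENY
  req#8 t=9s: DENY
  req#9 t=9s: DENY
  req#10 t=9s: DENY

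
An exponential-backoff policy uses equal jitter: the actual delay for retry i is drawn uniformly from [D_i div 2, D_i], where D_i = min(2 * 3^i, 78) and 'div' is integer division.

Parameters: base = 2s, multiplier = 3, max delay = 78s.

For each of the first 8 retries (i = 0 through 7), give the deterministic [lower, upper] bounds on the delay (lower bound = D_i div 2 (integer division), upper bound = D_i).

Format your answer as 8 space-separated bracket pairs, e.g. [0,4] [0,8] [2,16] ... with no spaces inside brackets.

Answer: [1,2] [3,6] [9,18] [27,54] [39,78] [39,78] [39,78] [39,78]

Derivation:
Computing bounds per retry:
  i=0: D_i=min(2*3^0,78)=2, bounds=[1,2]
  i=1: D_i=min(2*3^1,78)=6, bounds=[3,6]
  i=2: D_i=min(2*3^2,78)=18, bounds=[9,18]
  i=3: D_i=min(2*3^3,78)=54, bounds=[27,54]
  i=4: D_i=min(2*3^4,78)=78, bounds=[39,78]
  i=5: D_i=min(2*3^5,78)=78, bounds=[39,78]
  i=6: D_i=min(2*3^6,78)=78, bounds=[39,78]
  i=7: D_i=min(2*3^7,78)=78, bounds=[39,78]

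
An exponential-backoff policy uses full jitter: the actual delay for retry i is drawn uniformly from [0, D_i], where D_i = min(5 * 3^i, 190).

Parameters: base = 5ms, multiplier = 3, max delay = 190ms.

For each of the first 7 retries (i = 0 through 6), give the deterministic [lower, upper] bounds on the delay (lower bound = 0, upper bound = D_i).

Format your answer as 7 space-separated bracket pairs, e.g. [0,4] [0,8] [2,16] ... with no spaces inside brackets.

Computing bounds per retry:
  i=0: D_i=min(5*3^0,190)=5, bounds=[0,5]
  i=1: D_i=min(5*3^1,190)=15, bounds=[0,15]
  i=2: D_i=min(5*3^2,190)=45, bounds=[0,45]
  i=3: D_i=min(5*3^3,190)=135, bounds=[0,135]
  i=4: D_i=min(5*3^4,190)=190, bounds=[0,190]
  i=5: D_i=min(5*3^5,190)=190, bounds=[0,190]
  i=6: D_i=min(5*3^6,190)=190, bounds=[0,190]

Answer: [0,5] [0,15] [0,45] [0,135] [0,190] [0,190] [0,190]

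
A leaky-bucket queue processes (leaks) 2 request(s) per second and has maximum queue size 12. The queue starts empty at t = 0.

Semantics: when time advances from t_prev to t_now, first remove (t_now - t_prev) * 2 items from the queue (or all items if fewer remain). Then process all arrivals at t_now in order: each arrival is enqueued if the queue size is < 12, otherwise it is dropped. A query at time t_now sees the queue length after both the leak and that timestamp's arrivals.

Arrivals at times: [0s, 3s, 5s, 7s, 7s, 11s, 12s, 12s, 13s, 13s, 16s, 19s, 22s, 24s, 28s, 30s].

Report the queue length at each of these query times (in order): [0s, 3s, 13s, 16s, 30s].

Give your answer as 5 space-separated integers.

Answer: 1 1 2 1 1

Derivation:
Queue lengths at query times:
  query t=0s: backlog = 1
  query t=3s: backlog = 1
  query t=13s: backlog = 2
  query t=16s: backlog = 1
  query t=30s: backlog = 1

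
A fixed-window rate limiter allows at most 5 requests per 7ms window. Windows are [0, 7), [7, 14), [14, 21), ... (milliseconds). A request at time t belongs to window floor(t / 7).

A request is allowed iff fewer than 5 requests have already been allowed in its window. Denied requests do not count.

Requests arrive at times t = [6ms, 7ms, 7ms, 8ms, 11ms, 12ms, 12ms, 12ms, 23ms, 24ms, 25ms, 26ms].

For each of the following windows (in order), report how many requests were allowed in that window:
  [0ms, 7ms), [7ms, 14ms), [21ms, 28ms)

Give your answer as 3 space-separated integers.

Processing requests:
  req#1 t=6ms (window 0): ALLOW
  req#2 t=7ms (window 1): ALLOW
  req#3 t=7ms (window 1): ALLOW
  req#4 t=8ms (window 1): ALLOW
  req#5 t=11ms (window 1): ALLOW
  req#6 t=12ms (window 1): ALLOW
  req#7 t=12ms (window 1): DENY
  req#8 t=12ms (window 1): DENY
  req#9 t=23ms (window 3): ALLOW
  req#10 t=24ms (window 3): ALLOW
  req#11 t=25ms (window 3): ALLOW
  req#12 t=26ms (window 3): ALLOW

Allowed counts by window: 1 5 4

Answer: 1 5 4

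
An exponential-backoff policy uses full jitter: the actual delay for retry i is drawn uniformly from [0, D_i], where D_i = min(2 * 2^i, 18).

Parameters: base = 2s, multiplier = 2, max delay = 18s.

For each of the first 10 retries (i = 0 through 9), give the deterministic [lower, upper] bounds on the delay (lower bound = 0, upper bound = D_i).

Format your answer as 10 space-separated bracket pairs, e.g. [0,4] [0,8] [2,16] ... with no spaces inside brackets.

Computing bounds per retry:
  i=0: D_i=min(2*2^0,18)=2, bounds=[0,2]
  i=1: D_i=min(2*2^1,18)=4, bounds=[0,4]
  i=2: D_i=min(2*2^2,18)=8, bounds=[0,8]
  i=3: D_i=min(2*2^3,18)=16, bounds=[0,16]
  i=4: D_i=min(2*2^4,18)=18, bounds=[0,18]
  i=5: D_i=min(2*2^5,18)=18, bounds=[0,18]
  i=6: D_i=min(2*2^6,18)=18, bounds=[0,18]
  i=7: D_i=min(2*2^7,18)=18, bounds=[0,18]
  i=8: D_i=min(2*2^8,18)=18, bounds=[0,18]
  i=9: D_i=min(2*2^9,18)=18, bounds=[0,18]

Answer: [0,2] [0,4] [0,8] [0,16] [0,18] [0,18] [0,18] [0,18] [0,18] [0,18]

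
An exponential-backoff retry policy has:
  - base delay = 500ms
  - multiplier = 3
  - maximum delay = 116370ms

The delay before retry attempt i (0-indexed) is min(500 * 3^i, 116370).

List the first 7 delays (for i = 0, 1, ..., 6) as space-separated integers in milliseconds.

Computing each delay:
  i=0: min(500*3^0, 116370) = 500
  i=1: min(500*3^1, 116370) = 1500
  i=2: min(500*3^2, 116370) = 4500
  i=3: min(500*3^3, 116370) = 13500
  i=4: min(500*3^4, 116370) = 40500
  i=5: min(500*3^5, 116370) = 116370
  i=6: min(500*3^6, 116370) = 116370

Answer: 500 1500 4500 13500 40500 116370 116370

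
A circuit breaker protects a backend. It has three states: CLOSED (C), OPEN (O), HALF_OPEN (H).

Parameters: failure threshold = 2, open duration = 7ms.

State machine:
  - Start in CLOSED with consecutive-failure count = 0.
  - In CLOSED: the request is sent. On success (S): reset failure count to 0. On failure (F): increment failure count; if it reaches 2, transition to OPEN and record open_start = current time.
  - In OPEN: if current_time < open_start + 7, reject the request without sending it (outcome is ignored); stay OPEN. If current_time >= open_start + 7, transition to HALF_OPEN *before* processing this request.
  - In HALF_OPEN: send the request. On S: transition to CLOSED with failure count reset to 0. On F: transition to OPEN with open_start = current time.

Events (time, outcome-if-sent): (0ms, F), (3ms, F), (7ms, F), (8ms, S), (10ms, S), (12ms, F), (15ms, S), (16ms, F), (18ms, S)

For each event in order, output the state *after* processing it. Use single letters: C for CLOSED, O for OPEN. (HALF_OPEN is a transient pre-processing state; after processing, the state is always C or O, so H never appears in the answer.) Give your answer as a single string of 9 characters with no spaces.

State after each event:
  event#1 t=0ms outcome=F: state=CLOSED
  event#2 t=3ms outcome=F: state=OPEN
  event#3 t=7ms outcome=F: state=OPEN
  event#4 t=8ms outcome=S: state=OPEN
  event#5 t=10ms outcome=S: state=CLOSED
  event#6 t=12ms outcome=F: state=CLOSED
  event#7 t=15ms outcome=S: state=CLOSED
  event#8 t=16ms outcome=F: state=CLOSED
  event#9 t=18ms outcome=S: state=CLOSED

Answer: COOOCCCCC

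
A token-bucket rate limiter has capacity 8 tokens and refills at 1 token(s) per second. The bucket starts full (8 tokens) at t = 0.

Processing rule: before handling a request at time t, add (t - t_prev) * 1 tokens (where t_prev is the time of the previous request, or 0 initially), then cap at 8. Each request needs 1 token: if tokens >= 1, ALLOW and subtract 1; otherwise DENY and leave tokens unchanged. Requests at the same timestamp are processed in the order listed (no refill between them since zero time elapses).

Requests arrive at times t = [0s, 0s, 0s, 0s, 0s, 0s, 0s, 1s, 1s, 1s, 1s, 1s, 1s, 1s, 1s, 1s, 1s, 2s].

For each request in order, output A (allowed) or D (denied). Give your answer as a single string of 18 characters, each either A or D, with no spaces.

Answer: AAAAAAAAADDDDDDDDA

Derivation:
Simulating step by step:
  req#1 t=0s: ALLOW
  req#2 t=0s: ALLOW
  req#3 t=0s: ALLOW
  req#4 t=0s: ALLOW
  req#5 t=0s: ALLOW
  req#6 t=0s: ALLOW
  req#7 t=0s: ALLOW
  req#8 t=1s: ALLOW
  req#9 t=1s: ALLOW
  req#10 t=1s: DENY
  req#11 t=1s: DENY
  req#12 t=1s: DENY
  req#13 t=1s: DENY
  req#14 t=1s: DENY
  req#15 t=1s: DENY
  req#16 t=1s: DENY
  req#17 t=1s: DENY
  req#18 t=2s: ALLOW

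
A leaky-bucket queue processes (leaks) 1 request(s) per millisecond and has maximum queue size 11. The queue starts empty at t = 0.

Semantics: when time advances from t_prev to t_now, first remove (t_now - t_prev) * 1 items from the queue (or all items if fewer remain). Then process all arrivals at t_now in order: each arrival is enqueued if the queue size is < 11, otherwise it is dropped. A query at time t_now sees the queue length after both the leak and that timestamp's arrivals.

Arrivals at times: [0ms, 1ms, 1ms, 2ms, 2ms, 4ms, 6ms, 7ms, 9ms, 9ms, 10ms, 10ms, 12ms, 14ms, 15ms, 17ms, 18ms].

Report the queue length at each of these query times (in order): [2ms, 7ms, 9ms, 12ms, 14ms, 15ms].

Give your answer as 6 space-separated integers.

Answer: 3 1 2 2 1 1

Derivation:
Queue lengths at query times:
  query t=2ms: backlog = 3
  query t=7ms: backlog = 1
  query t=9ms: backlog = 2
  query t=12ms: backlog = 2
  query t=14ms: backlog = 1
  query t=15ms: backlog = 1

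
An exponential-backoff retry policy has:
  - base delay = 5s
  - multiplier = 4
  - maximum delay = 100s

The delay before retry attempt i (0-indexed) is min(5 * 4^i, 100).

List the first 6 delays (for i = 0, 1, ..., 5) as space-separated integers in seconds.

Computing each delay:
  i=0: min(5*4^0, 100) = 5
  i=1: min(5*4^1, 100) = 20
  i=2: min(5*4^2, 100) = 80
  i=3: min(5*4^3, 100) = 100
  i=4: min(5*4^4, 100) = 100
  i=5: min(5*4^5, 100) = 100

Answer: 5 20 80 100 100 100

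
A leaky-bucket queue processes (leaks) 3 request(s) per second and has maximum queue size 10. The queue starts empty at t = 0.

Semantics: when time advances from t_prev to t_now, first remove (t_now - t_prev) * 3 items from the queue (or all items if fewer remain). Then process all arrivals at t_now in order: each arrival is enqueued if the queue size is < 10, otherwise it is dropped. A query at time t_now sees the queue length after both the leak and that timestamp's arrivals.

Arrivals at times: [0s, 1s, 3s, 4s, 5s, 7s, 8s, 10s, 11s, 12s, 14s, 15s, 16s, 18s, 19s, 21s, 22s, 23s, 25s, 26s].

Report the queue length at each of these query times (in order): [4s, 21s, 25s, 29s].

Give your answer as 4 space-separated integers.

Answer: 1 1 1 0

Derivation:
Queue lengths at query times:
  query t=4s: backlog = 1
  query t=21s: backlog = 1
  query t=25s: backlog = 1
  query t=29s: backlog = 0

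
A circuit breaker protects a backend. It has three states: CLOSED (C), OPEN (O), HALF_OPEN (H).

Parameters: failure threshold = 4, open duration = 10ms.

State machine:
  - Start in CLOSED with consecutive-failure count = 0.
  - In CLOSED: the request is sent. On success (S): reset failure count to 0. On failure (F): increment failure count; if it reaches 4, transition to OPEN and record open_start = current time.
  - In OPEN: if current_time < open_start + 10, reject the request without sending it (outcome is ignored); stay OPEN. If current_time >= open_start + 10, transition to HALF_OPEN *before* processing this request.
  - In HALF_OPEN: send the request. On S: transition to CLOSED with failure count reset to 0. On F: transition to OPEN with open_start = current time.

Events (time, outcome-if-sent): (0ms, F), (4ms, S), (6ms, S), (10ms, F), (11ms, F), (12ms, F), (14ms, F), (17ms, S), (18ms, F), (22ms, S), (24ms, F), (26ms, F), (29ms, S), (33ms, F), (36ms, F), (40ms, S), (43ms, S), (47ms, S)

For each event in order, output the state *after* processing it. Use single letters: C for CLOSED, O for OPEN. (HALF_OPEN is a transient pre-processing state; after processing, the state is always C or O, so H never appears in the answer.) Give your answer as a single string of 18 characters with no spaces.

State after each event:
  event#1 t=0ms outcome=F: state=CLOSED
  event#2 t=4ms outcome=S: state=CLOSED
  event#3 t=6ms outcome=S: state=CLOSED
  event#4 t=10ms outcome=F: state=CLOSED
  event#5 t=11ms outcome=F: state=CLOSED
  event#6 t=12ms outcome=F: state=CLOSED
  event#7 t=14ms outcome=F: state=OPEN
  event#8 t=17ms outcome=S: state=OPEN
  event#9 t=18ms outcome=F: state=OPEN
  event#10 t=22ms outcome=S: state=OPEN
  event#11 t=24ms outcome=F: state=OPEN
  event#12 t=26ms outcome=F: state=OPEN
  event#13 t=29ms outcome=S: state=OPEN
  event#14 t=33ms outcome=F: state=OPEN
  event#15 t=36ms outcome=F: state=OPEN
  event#16 t=40ms outcome=S: state=OPEN
  event#17 t=43ms outcome=S: state=OPEN
  event#18 t=47ms outcome=S: state=CLOSED

Answer: CCCCCCOOOOOOOOOOOC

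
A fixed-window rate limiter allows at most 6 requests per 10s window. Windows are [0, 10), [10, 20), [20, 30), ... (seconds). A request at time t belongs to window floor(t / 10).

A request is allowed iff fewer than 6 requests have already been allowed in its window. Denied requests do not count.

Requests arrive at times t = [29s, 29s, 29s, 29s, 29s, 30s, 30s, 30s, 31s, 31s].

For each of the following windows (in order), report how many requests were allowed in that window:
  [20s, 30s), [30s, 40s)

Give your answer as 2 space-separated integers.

Answer: 5 5

Derivation:
Processing requests:
  req#1 t=29s (window 2): ALLOW
  req#2 t=29s (window 2): ALLOW
  req#3 t=29s (window 2): ALLOW
  req#4 t=29s (window 2): ALLOW
  req#5 t=29s (window 2): ALLOW
  req#6 t=30s (window 3): ALLOW
  req#7 t=30s (window 3): ALLOW
  req#8 t=30s (window 3): ALLOW
  req#9 t=31s (window 3): ALLOW
  req#10 t=31s (window 3): ALLOW

Allowed counts by window: 5 5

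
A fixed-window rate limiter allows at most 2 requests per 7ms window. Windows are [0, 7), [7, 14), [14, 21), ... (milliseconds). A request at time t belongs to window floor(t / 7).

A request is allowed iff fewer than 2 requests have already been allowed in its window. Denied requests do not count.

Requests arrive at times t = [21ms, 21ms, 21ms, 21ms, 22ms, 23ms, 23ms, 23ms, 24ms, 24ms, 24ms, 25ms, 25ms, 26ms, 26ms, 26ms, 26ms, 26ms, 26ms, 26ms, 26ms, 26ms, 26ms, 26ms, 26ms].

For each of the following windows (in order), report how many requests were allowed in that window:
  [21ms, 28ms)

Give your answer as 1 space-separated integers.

Processing requests:
  req#1 t=21ms (window 3): ALLOW
  req#2 t=21ms (window 3): ALLOW
  req#3 t=21ms (window 3): DENY
  req#4 t=21ms (window 3): DENY
  req#5 t=22ms (window 3): DENY
  req#6 t=23ms (window 3): DENY
  req#7 t=23ms (window 3): DENY
  req#8 t=23ms (window 3): DENY
  req#9 t=24ms (window 3): DENY
  req#10 t=24ms (window 3): DENY
  req#11 t=24ms (window 3): DENY
  req#12 t=25ms (window 3): DENY
  req#13 t=25ms (window 3): DENY
  req#14 t=26ms (window 3): DENY
  req#15 t=26ms (window 3): DENY
  req#16 t=26ms (window 3): DENY
  req#17 t=26ms (window 3): DENY
  req#18 t=26ms (window 3): DENY
  req#19 t=26ms (window 3): DENY
  req#20 t=26ms (window 3): DENY
  req#21 t=26ms (window 3): DENY
  req#22 t=26ms (window 3): DENY
  req#23 t=26ms (window 3): DENY
  req#24 t=26ms (window 3): DENY
  req#25 t=26ms (window 3): DENY

Allowed counts by window: 2

Answer: 2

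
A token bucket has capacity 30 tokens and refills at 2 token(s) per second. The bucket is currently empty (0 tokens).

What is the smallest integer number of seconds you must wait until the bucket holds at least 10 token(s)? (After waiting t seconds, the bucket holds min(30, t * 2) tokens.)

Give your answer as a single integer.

Answer: 5

Derivation:
Need t * 2 >= 10, so t >= 10/2.
Smallest integer t = ceil(10/2) = 5.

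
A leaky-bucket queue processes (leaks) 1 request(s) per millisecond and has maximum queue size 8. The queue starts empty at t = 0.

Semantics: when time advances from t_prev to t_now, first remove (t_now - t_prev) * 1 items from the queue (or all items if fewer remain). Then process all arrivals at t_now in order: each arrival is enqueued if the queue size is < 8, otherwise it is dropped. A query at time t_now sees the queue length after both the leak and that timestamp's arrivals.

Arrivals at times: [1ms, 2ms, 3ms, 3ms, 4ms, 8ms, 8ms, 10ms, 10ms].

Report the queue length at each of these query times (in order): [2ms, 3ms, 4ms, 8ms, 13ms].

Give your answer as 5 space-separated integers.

Answer: 1 2 2 2 0

Derivation:
Queue lengths at query times:
  query t=2ms: backlog = 1
  query t=3ms: backlog = 2
  query t=4ms: backlog = 2
  query t=8ms: backlog = 2
  query t=13ms: backlog = 0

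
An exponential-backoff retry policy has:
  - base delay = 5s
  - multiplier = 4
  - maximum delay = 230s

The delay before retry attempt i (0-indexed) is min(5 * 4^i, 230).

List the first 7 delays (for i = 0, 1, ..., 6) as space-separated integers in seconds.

Answer: 5 20 80 230 230 230 230

Derivation:
Computing each delay:
  i=0: min(5*4^0, 230) = 5
  i=1: min(5*4^1, 230) = 20
  i=2: min(5*4^2, 230) = 80
  i=3: min(5*4^3, 230) = 230
  i=4: min(5*4^4, 230) = 230
  i=5: min(5*4^5, 230) = 230
  i=6: min(5*4^6, 230) = 230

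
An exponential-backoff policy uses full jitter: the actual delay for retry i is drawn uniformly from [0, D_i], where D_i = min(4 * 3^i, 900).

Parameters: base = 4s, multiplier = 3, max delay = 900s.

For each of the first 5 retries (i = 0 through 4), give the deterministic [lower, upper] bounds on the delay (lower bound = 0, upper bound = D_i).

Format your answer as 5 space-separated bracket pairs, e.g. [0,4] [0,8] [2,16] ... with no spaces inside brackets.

Answer: [0,4] [0,12] [0,36] [0,108] [0,324]

Derivation:
Computing bounds per retry:
  i=0: D_i=min(4*3^0,900)=4, bounds=[0,4]
  i=1: D_i=min(4*3^1,900)=12, bounds=[0,12]
  i=2: D_i=min(4*3^2,900)=36, bounds=[0,36]
  i=3: D_i=min(4*3^3,900)=108, bounds=[0,108]
  i=4: D_i=min(4*3^4,900)=324, bounds=[0,324]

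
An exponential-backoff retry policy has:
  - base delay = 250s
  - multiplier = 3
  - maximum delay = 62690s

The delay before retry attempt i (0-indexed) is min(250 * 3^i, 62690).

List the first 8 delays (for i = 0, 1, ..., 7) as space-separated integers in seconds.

Answer: 250 750 2250 6750 20250 60750 62690 62690

Derivation:
Computing each delay:
  i=0: min(250*3^0, 62690) = 250
  i=1: min(250*3^1, 62690) = 750
  i=2: min(250*3^2, 62690) = 2250
  i=3: min(250*3^3, 62690) = 6750
  i=4: min(250*3^4, 62690) = 20250
  i=5: min(250*3^5, 62690) = 60750
  i=6: min(250*3^6, 62690) = 62690
  i=7: min(250*3^7, 62690) = 62690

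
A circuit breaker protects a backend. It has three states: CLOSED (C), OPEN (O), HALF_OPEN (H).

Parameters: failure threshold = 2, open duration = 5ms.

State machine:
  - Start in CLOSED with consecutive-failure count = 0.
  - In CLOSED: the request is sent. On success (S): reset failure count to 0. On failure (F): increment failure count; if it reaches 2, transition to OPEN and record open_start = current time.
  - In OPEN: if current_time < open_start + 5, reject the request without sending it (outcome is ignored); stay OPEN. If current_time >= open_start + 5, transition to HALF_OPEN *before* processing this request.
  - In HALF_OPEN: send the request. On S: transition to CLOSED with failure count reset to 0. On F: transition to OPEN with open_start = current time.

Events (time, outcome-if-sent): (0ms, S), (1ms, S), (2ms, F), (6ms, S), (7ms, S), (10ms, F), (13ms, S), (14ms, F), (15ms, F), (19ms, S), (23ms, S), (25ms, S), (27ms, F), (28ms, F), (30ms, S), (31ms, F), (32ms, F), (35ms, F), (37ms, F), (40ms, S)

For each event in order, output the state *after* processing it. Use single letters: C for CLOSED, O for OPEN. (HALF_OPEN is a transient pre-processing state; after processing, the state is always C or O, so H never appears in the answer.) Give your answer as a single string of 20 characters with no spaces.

State after each event:
  event#1 t=0ms outcome=S: state=CLOSED
  event#2 t=1ms outcome=S: state=CLOSED
  event#3 t=2ms outcome=F: state=CLOSED
  event#4 t=6ms outcome=S: state=CLOSED
  event#5 t=7ms outcome=S: state=CLOSED
  event#6 t=10ms outcome=F: state=CLOSED
  event#7 t=13ms outcome=S: state=CLOSED
  event#8 t=14ms outcome=F: state=CLOSED
  event#9 t=15ms outcome=F: state=OPEN
  event#10 t=19ms outcome=S: state=OPEN
  event#11 t=23ms outcome=S: state=CLOSED
  event#12 t=25ms outcome=S: state=CLOSED
  event#13 t=27ms outcome=F: state=CLOSED
  event#14 t=28ms outcome=F: state=OPEN
  event#15 t=30ms outcome=S: state=OPEN
  event#16 t=31ms outcome=F: state=OPEN
  event#17 t=32ms outcome=F: state=OPEN
  event#18 t=35ms outcome=F: state=OPEN
  event#19 t=37ms outcome=F: state=OPEN
  event#20 t=40ms outcome=S: state=CLOSED

Answer: CCCCCCCCOOCCCOOOOOOC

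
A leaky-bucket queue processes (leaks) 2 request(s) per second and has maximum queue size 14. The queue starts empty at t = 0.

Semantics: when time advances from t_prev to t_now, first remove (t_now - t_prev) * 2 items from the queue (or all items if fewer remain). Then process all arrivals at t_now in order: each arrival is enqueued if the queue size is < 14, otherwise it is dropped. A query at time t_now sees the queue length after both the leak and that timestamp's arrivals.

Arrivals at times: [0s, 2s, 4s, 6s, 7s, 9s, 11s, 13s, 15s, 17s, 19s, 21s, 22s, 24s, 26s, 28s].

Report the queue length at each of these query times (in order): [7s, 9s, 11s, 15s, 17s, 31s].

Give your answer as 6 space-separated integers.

Answer: 1 1 1 1 1 0

Derivation:
Queue lengths at query times:
  query t=7s: backlog = 1
  query t=9s: backlog = 1
  query t=11s: backlog = 1
  query t=15s: backlog = 1
  query t=17s: backlog = 1
  query t=31s: backlog = 0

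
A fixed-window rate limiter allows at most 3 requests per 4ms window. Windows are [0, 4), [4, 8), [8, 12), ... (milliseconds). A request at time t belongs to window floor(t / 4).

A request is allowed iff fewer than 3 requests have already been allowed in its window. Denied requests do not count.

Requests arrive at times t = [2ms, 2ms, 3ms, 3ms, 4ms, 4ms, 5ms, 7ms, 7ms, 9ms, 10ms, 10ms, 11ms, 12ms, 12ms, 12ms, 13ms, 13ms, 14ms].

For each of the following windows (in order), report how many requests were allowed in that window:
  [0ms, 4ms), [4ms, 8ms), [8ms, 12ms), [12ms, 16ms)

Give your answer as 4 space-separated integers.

Processing requests:
  req#1 t=2ms (window 0): ALLOW
  req#2 t=2ms (window 0): ALLOW
  req#3 t=3ms (window 0): ALLOW
  req#4 t=3ms (window 0): DENY
  req#5 t=4ms (window 1): ALLOW
  req#6 t=4ms (window 1): ALLOW
  req#7 t=5ms (window 1): ALLOW
  req#8 t=7ms (window 1): DENY
  req#9 t=7ms (window 1): DENY
  req#10 t=9ms (window 2): ALLOW
  req#11 t=10ms (window 2): ALLOW
  req#12 t=10ms (window 2): ALLOW
  req#13 t=11ms (window 2): DENY
  req#14 t=12ms (window 3): ALLOW
  req#15 t=12ms (window 3): ALLOW
  req#16 t=12ms (window 3): ALLOW
  req#17 t=13ms (window 3): DENY
  req#18 t=13ms (window 3): DENY
  req#19 t=14ms (window 3): DENY

Allowed counts by window: 3 3 3 3

Answer: 3 3 3 3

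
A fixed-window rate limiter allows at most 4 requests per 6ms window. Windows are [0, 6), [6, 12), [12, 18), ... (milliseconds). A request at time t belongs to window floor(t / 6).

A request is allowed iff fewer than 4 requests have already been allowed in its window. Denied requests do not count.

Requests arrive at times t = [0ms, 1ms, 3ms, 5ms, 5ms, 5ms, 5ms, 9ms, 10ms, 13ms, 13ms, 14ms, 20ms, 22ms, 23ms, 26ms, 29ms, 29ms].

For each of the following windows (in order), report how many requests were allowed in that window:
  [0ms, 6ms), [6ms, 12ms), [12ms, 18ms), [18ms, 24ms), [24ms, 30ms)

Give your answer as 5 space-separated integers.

Answer: 4 2 3 3 3

Derivation:
Processing requests:
  req#1 t=0ms (window 0): ALLOW
  req#2 t=1ms (window 0): ALLOW
  req#3 t=3ms (window 0): ALLOW
  req#4 t=5ms (window 0): ALLOW
  req#5 t=5ms (window 0): DENY
  req#6 t=5ms (window 0): DENY
  req#7 t=5ms (window 0): DENY
  req#8 t=9ms (window 1): ALLOW
  req#9 t=10ms (window 1): ALLOW
  req#10 t=13ms (window 2): ALLOW
  req#11 t=13ms (window 2): ALLOW
  req#12 t=14ms (window 2): ALLOW
  req#13 t=20ms (window 3): ALLOW
  req#14 t=22ms (window 3): ALLOW
  req#15 t=23ms (window 3): ALLOW
  req#16 t=26ms (window 4): ALLOW
  req#17 t=29ms (window 4): ALLOW
  req#18 t=29ms (window 4): ALLOW

Allowed counts by window: 4 2 3 3 3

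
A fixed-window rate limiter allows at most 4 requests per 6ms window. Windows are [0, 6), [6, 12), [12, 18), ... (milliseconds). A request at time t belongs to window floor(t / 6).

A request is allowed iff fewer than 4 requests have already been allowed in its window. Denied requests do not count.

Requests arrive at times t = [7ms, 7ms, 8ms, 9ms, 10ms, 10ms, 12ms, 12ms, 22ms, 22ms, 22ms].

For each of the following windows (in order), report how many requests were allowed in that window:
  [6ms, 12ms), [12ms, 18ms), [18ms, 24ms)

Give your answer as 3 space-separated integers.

Processing requests:
  req#1 t=7ms (window 1): ALLOW
  req#2 t=7ms (window 1): ALLOW
  req#3 t=8ms (window 1): ALLOW
  req#4 t=9ms (window 1): ALLOW
  req#5 t=10ms (window 1): DENY
  req#6 t=10ms (window 1): DENY
  req#7 t=12ms (window 2): ALLOW
  req#8 t=12ms (window 2): ALLOW
  req#9 t=22ms (window 3): ALLOW
  req#10 t=22ms (window 3): ALLOW
  req#11 t=22ms (window 3): ALLOW

Allowed counts by window: 4 2 3

Answer: 4 2 3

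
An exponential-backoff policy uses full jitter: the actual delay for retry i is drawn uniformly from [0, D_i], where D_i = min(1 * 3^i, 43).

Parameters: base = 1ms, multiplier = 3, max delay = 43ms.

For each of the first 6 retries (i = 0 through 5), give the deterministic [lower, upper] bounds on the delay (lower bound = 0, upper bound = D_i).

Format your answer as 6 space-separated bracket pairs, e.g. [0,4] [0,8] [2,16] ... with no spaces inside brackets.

Computing bounds per retry:
  i=0: D_i=min(1*3^0,43)=1, bounds=[0,1]
  i=1: D_i=min(1*3^1,43)=3, bounds=[0,3]
  i=2: D_i=min(1*3^2,43)=9, bounds=[0,9]
  i=3: D_i=min(1*3^3,43)=27, bounds=[0,27]
  i=4: D_i=min(1*3^4,43)=43, bounds=[0,43]
  i=5: D_i=min(1*3^5,43)=43, bounds=[0,43]

Answer: [0,1] [0,3] [0,9] [0,27] [0,43] [0,43]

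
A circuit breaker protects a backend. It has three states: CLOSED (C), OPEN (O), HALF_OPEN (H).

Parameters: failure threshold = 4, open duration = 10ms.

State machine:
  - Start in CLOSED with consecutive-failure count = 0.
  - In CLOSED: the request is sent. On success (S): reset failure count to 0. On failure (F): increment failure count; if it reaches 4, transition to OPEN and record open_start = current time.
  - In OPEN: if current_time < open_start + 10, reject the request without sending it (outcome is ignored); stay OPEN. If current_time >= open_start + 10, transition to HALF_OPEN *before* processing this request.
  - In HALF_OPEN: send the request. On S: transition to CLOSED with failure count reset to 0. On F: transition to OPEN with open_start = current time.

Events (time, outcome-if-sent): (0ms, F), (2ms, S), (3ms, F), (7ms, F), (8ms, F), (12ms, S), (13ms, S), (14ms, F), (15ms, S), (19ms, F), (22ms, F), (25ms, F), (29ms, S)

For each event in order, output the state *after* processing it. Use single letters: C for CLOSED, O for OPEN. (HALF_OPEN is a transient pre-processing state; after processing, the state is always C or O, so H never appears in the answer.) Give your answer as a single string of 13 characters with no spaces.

State after each event:
  event#1 t=0ms outcome=F: state=CLOSED
  event#2 t=2ms outcome=S: state=CLOSED
  event#3 t=3ms outcome=F: state=CLOSED
  event#4 t=7ms outcome=F: state=CLOSED
  event#5 t=8ms outcome=F: state=CLOSED
  event#6 t=12ms outcome=S: state=CLOSED
  event#7 t=13ms outcome=S: state=CLOSED
  event#8 t=14ms outcome=F: state=CLOSED
  event#9 t=15ms outcome=S: state=CLOSED
  event#10 t=19ms outcome=F: state=CLOSED
  event#11 t=22ms outcome=F: state=CLOSED
  event#12 t=25ms outcome=F: state=CLOSED
  event#13 t=29ms outcome=S: state=CLOSED

Answer: CCCCCCCCCCCCC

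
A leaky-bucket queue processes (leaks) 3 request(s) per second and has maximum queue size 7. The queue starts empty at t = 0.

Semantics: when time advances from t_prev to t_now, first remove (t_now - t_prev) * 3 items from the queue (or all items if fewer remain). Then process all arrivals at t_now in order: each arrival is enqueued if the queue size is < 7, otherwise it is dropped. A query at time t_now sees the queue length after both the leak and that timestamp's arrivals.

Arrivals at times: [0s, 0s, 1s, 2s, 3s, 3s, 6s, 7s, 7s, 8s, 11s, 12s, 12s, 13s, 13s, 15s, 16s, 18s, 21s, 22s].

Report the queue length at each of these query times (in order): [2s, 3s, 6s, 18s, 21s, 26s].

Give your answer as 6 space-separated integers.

Queue lengths at query times:
  query t=2s: backlog = 1
  query t=3s: backlog = 2
  query t=6s: backlog = 1
  query t=18s: backlog = 1
  query t=21s: backlog = 1
  query t=26s: backlog = 0

Answer: 1 2 1 1 1 0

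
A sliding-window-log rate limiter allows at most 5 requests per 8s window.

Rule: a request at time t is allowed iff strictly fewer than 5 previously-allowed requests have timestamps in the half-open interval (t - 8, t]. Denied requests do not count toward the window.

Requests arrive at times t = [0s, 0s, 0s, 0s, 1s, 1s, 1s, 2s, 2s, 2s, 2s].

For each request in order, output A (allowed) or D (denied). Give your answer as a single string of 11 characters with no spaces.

Answer: AAAAADDDDDD

Derivation:
Tracking allowed requests in the window:
  req#1 t=0s: ALLOW
  req#2 t=0s: ALLOW
  req#3 t=0s: ALLOW
  req#4 t=0s: ALLOW
  req#5 t=1s: ALLOW
  req#6 t=1s: DENY
  req#7 t=1s: DENY
  req#8 t=2s: DENY
  req#9 t=2s: DENY
  req#10 t=2s: DENY
  req#11 t=2s: DENY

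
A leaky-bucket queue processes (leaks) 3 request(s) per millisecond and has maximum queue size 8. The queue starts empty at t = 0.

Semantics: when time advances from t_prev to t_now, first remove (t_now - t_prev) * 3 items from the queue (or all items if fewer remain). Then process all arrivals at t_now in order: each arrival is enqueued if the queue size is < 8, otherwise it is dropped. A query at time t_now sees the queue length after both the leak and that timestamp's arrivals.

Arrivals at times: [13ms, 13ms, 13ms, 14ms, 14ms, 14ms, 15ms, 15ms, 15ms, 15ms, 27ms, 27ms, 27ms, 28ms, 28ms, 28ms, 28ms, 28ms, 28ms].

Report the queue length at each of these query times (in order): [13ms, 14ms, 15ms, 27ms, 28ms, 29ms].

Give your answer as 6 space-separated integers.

Answer: 3 3 4 3 6 3

Derivation:
Queue lengths at query times:
  query t=13ms: backlog = 3
  query t=14ms: backlog = 3
  query t=15ms: backlog = 4
  query t=27ms: backlog = 3
  query t=28ms: backlog = 6
  query t=29ms: backlog = 3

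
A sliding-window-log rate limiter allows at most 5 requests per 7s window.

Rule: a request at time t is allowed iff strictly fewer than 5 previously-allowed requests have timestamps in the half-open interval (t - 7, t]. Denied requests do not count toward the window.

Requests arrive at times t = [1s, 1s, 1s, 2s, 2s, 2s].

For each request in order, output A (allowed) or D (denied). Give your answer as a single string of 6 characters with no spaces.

Tracking allowed requests in the window:
  req#1 t=1s: ALLOW
  req#2 t=1s: ALLOW
  req#3 t=1s: ALLOW
  req#4 t=2s: ALLOW
  req#5 t=2s: ALLOW
  req#6 t=2s: DENY

Answer: AAAAAD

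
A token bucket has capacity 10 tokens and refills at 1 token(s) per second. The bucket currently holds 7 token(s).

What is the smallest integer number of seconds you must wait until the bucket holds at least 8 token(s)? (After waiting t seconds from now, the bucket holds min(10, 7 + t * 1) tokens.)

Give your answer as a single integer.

Answer: 1

Derivation:
Need 7 + t * 1 >= 8, so t >= 1/1.
Smallest integer t = ceil(1/1) = 1.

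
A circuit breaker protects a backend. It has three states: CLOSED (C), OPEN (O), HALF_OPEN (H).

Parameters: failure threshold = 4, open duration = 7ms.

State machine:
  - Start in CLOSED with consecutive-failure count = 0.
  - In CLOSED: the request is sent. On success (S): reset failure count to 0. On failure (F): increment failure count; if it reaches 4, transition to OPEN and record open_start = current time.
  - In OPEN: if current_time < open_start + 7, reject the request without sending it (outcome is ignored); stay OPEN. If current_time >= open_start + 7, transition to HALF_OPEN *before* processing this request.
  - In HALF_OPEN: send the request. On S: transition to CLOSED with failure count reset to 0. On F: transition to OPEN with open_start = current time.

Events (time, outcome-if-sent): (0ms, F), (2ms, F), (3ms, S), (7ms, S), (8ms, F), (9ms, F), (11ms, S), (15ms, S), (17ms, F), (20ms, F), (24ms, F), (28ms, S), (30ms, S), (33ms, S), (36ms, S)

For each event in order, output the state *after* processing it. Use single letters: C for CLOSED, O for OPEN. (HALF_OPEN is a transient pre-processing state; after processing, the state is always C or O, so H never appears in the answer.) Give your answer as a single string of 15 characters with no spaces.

State after each event:
  event#1 t=0ms outcome=F: state=CLOSED
  event#2 t=2ms outcome=F: state=CLOSED
  event#3 t=3ms outcome=S: state=CLOSED
  event#4 t=7ms outcome=S: state=CLOSED
  event#5 t=8ms outcome=F: state=CLOSED
  event#6 t=9ms outcome=F: state=CLOSED
  event#7 t=11ms outcome=S: state=CLOSED
  event#8 t=15ms outcome=S: state=CLOSED
  event#9 t=17ms outcome=F: state=CLOSED
  event#10 t=20ms outcome=F: state=CLOSED
  event#11 t=24ms outcome=F: state=CLOSED
  event#12 t=28ms outcome=S: state=CLOSED
  event#13 t=30ms outcome=S: state=CLOSED
  event#14 t=33ms outcome=S: state=CLOSED
  event#15 t=36ms outcome=S: state=CLOSED

Answer: CCCCCCCCCCCCCCC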